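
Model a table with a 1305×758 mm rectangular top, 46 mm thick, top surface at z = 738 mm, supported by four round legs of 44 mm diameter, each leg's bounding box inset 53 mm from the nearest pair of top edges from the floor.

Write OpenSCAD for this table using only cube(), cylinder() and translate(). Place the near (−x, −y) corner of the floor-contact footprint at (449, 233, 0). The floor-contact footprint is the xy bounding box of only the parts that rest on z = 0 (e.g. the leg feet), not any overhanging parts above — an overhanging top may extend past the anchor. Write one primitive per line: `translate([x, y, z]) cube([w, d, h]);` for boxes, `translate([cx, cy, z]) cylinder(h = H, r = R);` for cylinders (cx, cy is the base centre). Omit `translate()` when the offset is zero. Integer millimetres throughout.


// leg_h = 738 - 46 = 692
translate([396, 180, 692]) cube([1305, 758, 46]);
translate([471, 255, 0]) cylinder(h = 692, r = 22);
translate([1626, 255, 0]) cylinder(h = 692, r = 22);
translate([471, 863, 0]) cylinder(h = 692, r = 22);
translate([1626, 863, 0]) cylinder(h = 692, r = 22);


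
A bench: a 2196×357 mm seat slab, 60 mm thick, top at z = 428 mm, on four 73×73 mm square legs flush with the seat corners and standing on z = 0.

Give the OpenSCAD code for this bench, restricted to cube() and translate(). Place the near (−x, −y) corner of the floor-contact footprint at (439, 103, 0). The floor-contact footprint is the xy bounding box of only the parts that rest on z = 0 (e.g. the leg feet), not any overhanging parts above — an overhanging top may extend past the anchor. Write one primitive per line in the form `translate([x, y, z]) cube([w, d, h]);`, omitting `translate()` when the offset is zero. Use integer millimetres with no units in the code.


translate([439, 103, 368]) cube([2196, 357, 60]);
translate([439, 103, 0]) cube([73, 73, 368]);
translate([439, 387, 0]) cube([73, 73, 368]);
translate([2562, 103, 0]) cube([73, 73, 368]);
translate([2562, 387, 0]) cube([73, 73, 368]);


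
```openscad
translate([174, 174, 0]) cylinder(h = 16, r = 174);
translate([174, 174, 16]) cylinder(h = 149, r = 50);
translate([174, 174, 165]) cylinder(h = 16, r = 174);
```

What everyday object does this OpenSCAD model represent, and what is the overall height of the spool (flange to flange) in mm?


A spool. The overall height is 181 mm.

Three coaxial cylinders, large–small–large — a spool. Two 16 mm flanges and a 149 mm core give 16 + 149 + 16 = 181 mm.


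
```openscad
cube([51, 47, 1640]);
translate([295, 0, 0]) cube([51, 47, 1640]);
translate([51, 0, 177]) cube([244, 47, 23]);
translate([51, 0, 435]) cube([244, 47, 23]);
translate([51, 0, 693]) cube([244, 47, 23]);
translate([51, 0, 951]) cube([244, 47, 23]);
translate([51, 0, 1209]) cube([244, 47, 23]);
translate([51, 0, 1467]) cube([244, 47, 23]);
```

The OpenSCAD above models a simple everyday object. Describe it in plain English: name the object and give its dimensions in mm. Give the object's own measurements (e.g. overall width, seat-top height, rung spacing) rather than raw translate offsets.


A straight ladder. Two 51×47 mm vertical rails, 1640 mm tall, stand 346 mm apart (outside-to-outside) with their front faces coplanar on the −y side. 6 rungs, each 47 mm deep and 23 mm tall, span between the inner faces of the rails, front faces flush with the rails. The lowest rung's underside is at z = 177 mm and rungs are spaced 258 mm apart (underside to underside).


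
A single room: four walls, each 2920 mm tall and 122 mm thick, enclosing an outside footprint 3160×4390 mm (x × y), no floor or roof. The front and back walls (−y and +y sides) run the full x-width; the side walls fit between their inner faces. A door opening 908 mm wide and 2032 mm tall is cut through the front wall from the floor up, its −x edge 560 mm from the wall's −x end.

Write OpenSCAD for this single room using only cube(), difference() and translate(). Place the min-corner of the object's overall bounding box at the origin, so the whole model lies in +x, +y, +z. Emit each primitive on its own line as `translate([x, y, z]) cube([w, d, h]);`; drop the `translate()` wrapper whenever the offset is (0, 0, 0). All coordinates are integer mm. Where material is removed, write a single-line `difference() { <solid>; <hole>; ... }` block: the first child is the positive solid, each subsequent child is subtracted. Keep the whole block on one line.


difference() { cube([3160, 122, 2920]); translate([560, 0, 0]) cube([908, 122, 2032]); }
translate([0, 4268, 0]) cube([3160, 122, 2920]);
translate([0, 122, 0]) cube([122, 4146, 2920]);
translate([3038, 122, 0]) cube([122, 4146, 2920]);


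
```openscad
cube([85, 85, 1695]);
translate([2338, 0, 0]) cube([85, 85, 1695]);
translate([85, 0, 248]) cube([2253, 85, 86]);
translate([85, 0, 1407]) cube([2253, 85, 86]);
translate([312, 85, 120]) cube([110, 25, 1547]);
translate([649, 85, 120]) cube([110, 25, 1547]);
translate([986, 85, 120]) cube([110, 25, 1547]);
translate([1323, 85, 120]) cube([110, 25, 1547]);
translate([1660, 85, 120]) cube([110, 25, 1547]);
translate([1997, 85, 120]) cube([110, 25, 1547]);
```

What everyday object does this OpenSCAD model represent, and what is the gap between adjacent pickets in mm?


A fence section. The picket gap is 227 mm.

Two posts, two rails, 6 pickets — a fence section. Span 2253 mm holds 6 pickets of 110 mm with 7 equal gaps: ⌊(2253 − 6·110) / 7⌋ = 227 mm.


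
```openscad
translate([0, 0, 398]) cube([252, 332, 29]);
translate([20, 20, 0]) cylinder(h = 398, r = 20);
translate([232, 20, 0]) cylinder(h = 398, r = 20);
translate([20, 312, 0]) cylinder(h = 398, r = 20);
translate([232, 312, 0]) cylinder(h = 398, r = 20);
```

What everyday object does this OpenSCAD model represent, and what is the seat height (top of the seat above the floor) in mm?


A stool. The seat height is 427 mm.

A 252×332×29 slab at z = 398 on four corner cylinders — a stool. The seat top is 398 + 29 = 427 mm.


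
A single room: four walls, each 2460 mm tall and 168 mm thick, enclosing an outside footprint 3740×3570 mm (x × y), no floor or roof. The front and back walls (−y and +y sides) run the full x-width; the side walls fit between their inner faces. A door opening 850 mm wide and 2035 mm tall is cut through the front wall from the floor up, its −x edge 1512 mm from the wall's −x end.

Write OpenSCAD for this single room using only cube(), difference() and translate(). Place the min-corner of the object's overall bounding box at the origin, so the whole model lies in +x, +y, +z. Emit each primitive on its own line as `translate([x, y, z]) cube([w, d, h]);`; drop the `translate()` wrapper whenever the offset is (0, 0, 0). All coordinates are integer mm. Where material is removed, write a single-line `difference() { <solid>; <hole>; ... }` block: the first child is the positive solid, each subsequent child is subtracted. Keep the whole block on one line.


difference() { cube([3740, 168, 2460]); translate([1512, 0, 0]) cube([850, 168, 2035]); }
translate([0, 3402, 0]) cube([3740, 168, 2460]);
translate([0, 168, 0]) cube([168, 3234, 2460]);
translate([3572, 168, 0]) cube([168, 3234, 2460]);


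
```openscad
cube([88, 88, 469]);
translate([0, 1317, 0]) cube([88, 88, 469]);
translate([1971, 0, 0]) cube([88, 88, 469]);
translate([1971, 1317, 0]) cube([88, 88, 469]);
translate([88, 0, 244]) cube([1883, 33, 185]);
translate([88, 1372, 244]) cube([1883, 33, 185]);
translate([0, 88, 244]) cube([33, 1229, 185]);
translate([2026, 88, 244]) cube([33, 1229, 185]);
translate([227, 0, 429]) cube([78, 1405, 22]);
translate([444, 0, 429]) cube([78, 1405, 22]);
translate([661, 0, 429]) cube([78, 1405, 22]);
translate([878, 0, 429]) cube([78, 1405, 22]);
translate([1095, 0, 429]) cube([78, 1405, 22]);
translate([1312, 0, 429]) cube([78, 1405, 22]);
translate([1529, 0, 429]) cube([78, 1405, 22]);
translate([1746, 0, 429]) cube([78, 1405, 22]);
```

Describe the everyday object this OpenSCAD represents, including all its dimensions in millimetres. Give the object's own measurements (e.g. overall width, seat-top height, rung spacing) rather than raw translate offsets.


A bed frame 2059 mm long (x) by 1405 mm wide (y). Four 88×88 mm corner posts, 469 mm tall, at the corners of the footprint. Four rails of 33 mm thickness and 185 mm height run between adjacent posts with their undersides at z = 244 mm, their outer faces flush with the outside of the frame (the two x-running rails run between the posts' inner faces; the two y-running rails run between the posts' inner faces). 8 slats, each 78 mm wide (x) and 22 mm thick, lie across the top of the two x-running rails, running the full 1405 mm width of the frame in y; along x they sit between the end posts with a 139 mm gap after the −x posts and between neighbouring slats, leaving 147 mm before the +x posts.


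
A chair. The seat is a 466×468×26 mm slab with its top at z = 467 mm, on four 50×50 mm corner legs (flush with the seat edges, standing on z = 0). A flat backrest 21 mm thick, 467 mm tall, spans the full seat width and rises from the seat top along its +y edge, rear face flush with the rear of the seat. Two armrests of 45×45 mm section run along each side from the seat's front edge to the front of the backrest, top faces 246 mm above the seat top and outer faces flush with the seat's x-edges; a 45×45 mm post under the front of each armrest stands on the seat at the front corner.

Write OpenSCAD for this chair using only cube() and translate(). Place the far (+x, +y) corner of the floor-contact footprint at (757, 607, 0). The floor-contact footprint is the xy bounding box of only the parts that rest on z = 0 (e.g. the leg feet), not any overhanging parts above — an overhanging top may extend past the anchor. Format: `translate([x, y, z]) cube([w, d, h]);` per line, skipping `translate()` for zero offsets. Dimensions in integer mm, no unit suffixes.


// leg_h = 467 - 26 = 441
// arm post h = 246 - 45 = 201
translate([291, 139, 441]) cube([466, 468, 26]);
translate([291, 139, 0]) cube([50, 50, 441]);
translate([707, 139, 0]) cube([50, 50, 441]);
translate([291, 557, 0]) cube([50, 50, 441]);
translate([707, 557, 0]) cube([50, 50, 441]);
translate([291, 586, 467]) cube([466, 21, 467]);
translate([291, 139, 668]) cube([45, 447, 45]);
translate([712, 139, 668]) cube([45, 447, 45]);
translate([291, 139, 467]) cube([45, 45, 201]);
translate([712, 139, 467]) cube([45, 45, 201]);


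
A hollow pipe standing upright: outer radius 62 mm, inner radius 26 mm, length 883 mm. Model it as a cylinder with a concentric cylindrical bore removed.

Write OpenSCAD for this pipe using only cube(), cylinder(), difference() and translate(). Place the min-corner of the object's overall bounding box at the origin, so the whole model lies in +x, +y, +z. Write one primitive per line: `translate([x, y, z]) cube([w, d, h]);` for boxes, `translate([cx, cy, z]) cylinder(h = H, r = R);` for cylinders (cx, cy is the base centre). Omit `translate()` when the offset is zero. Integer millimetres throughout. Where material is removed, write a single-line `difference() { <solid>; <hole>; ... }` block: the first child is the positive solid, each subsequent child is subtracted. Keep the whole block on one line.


difference() { translate([62, 62, 0]) cylinder(h = 883, r = 62); translate([62, 62, 0]) cylinder(h = 883, r = 26); }


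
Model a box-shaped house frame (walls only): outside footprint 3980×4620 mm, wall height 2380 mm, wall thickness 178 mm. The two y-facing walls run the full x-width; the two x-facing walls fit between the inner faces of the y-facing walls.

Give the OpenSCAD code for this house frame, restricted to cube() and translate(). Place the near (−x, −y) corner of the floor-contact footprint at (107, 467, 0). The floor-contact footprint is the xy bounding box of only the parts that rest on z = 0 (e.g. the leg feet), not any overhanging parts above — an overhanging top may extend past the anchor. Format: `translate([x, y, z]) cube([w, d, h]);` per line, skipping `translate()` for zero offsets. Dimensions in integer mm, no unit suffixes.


translate([107, 467, 0]) cube([3980, 178, 2380]);
translate([107, 4909, 0]) cube([3980, 178, 2380]);
translate([107, 645, 0]) cube([178, 4264, 2380]);
translate([3909, 645, 0]) cube([178, 4264, 2380]);


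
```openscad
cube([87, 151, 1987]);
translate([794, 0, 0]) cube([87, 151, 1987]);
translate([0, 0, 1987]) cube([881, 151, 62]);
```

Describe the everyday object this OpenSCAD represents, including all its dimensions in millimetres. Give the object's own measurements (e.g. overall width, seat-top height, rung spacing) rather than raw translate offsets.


A door frame. The clear opening is 707 mm wide and 1987 mm high. Two 87 mm wide jambs, 151 mm deep, stand either side of the opening from the floor to the top of the opening. A 62 mm thick head sits across the top of both jambs, spanning the full outside width of the frame.


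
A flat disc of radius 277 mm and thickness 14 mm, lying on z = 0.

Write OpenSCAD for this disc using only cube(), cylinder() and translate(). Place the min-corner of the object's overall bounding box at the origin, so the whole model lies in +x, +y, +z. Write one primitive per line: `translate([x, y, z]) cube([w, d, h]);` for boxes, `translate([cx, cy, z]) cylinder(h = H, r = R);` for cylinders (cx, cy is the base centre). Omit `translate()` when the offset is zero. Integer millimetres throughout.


translate([277, 277, 0]) cylinder(h = 14, r = 277);


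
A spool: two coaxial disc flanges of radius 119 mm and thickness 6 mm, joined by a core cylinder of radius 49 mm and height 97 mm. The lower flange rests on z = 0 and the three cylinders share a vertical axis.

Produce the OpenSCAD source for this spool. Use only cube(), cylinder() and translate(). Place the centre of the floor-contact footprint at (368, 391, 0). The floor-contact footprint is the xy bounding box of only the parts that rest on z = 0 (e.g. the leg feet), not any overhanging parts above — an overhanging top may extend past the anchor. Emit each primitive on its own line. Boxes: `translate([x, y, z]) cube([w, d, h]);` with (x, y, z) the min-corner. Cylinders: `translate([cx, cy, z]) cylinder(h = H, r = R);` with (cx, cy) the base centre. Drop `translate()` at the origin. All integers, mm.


translate([368, 391, 0]) cylinder(h = 6, r = 119);
translate([368, 391, 6]) cylinder(h = 97, r = 49);
translate([368, 391, 103]) cylinder(h = 6, r = 119);


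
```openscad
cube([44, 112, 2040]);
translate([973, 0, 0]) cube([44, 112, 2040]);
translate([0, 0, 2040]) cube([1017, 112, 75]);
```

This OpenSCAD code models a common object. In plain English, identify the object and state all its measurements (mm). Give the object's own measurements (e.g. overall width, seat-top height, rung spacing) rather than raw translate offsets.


A door frame. The clear opening is 929 mm wide and 2040 mm high. Two 44 mm wide jambs, 112 mm deep, stand either side of the opening from the floor to the top of the opening. A 75 mm thick head sits across the top of both jambs, spanning the full outside width of the frame.


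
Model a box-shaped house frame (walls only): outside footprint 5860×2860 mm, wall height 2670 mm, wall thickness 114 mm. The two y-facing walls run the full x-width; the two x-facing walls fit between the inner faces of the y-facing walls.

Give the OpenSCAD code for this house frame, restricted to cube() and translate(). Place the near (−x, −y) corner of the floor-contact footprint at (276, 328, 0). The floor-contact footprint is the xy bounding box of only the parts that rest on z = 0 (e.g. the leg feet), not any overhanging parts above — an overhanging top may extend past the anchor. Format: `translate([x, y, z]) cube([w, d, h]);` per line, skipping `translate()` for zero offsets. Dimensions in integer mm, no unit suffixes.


translate([276, 328, 0]) cube([5860, 114, 2670]);
translate([276, 3074, 0]) cube([5860, 114, 2670]);
translate([276, 442, 0]) cube([114, 2632, 2670]);
translate([6022, 442, 0]) cube([114, 2632, 2670]);


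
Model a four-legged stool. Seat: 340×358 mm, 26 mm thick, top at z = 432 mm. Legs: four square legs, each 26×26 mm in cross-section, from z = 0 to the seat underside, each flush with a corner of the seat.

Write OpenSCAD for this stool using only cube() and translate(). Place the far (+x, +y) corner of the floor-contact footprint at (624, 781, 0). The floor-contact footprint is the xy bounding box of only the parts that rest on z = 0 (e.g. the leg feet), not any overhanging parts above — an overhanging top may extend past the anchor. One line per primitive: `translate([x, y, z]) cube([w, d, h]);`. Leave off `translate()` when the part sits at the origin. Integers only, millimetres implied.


translate([284, 423, 406]) cube([340, 358, 26]);
translate([284, 423, 0]) cube([26, 26, 406]);
translate([598, 423, 0]) cube([26, 26, 406]);
translate([284, 755, 0]) cube([26, 26, 406]);
translate([598, 755, 0]) cube([26, 26, 406]);


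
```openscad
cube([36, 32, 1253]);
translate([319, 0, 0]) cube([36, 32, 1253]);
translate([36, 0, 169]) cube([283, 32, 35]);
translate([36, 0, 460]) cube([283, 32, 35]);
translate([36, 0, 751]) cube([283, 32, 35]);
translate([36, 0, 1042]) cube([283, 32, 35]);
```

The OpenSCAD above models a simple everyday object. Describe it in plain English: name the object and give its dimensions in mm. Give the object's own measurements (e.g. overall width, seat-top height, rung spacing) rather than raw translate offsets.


A straight ladder. Two 36×32 mm vertical rails, 1253 mm tall, stand 355 mm apart (outside-to-outside) with their front faces coplanar on the −y side. 4 rungs, each 32 mm deep and 35 mm tall, span between the inner faces of the rails, front faces flush with the rails. The lowest rung's underside is at z = 169 mm and rungs are spaced 291 mm apart (underside to underside).


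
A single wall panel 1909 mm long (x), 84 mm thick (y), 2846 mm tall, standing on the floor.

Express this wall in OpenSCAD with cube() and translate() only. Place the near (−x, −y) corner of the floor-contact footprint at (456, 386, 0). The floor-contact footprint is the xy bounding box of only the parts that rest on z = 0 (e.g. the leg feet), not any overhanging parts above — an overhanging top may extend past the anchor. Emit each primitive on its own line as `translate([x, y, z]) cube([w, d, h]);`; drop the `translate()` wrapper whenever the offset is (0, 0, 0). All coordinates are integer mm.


translate([456, 386, 0]) cube([1909, 84, 2846]);


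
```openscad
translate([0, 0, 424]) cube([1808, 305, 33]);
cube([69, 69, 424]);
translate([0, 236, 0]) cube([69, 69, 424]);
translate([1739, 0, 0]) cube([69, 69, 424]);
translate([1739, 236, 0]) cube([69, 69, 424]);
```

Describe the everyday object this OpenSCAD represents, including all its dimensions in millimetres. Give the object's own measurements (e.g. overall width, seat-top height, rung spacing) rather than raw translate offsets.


A long wooden bench with a 1808 mm (x) × 305 mm (y) seat, 33 mm thick, its top surface 457 mm above the floor. Four 69 mm square legs at the seat corners, flush with the edges, run from z = 0 to the seat underside.


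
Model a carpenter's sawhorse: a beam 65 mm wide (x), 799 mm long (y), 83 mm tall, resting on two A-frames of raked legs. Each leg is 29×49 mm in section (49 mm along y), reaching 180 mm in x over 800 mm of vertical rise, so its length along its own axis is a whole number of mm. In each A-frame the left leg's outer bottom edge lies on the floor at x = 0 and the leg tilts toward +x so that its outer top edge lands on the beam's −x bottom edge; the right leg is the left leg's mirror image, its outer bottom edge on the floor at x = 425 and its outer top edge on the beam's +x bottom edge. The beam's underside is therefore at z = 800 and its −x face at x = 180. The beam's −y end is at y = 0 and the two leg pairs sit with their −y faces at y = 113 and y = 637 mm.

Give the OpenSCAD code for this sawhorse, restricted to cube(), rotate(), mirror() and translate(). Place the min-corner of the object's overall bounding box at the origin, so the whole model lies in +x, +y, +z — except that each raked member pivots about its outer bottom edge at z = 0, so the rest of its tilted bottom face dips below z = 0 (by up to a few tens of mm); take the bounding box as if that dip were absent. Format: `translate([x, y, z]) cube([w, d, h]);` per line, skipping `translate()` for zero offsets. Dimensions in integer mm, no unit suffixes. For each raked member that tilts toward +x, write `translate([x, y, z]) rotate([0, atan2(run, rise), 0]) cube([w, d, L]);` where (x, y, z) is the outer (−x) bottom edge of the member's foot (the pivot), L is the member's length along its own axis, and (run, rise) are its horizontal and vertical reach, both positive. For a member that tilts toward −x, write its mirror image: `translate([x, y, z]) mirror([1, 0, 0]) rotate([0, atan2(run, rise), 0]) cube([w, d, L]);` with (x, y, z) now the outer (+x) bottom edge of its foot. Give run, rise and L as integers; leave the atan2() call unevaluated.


// leg length = √(180² + 800²) = 820
// right-leg outer foot x = 2·180 + 65 = 425
// beam min-corner = (180, 0, 800)
translate([180, 0, 800]) cube([65, 799, 83]);
translate([0, 113, 0]) rotate([0, atan2(180, 800), 0]) cube([29, 49, 820]);
translate([425, 113, 0]) mirror([1, 0, 0]) rotate([0, atan2(180, 800), 0]) cube([29, 49, 820]);
translate([0, 637, 0]) rotate([0, atan2(180, 800), 0]) cube([29, 49, 820]);
translate([425, 637, 0]) mirror([1, 0, 0]) rotate([0, atan2(180, 800), 0]) cube([29, 49, 820]);


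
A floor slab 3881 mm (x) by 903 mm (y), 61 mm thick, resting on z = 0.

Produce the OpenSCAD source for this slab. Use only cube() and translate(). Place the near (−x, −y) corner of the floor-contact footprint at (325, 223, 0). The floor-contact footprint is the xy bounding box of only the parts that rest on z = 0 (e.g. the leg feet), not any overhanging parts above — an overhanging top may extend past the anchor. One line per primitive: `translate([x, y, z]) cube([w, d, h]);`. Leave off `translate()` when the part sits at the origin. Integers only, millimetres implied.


translate([325, 223, 0]) cube([3881, 903, 61]);


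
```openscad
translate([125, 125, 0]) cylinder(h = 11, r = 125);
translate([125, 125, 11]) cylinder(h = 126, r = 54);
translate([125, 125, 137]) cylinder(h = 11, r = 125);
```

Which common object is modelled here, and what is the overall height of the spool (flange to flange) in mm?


A spool. The overall height is 148 mm.

Three coaxial cylinders, large–small–large — a spool. Two 11 mm flanges and a 126 mm core give 11 + 126 + 11 = 148 mm.


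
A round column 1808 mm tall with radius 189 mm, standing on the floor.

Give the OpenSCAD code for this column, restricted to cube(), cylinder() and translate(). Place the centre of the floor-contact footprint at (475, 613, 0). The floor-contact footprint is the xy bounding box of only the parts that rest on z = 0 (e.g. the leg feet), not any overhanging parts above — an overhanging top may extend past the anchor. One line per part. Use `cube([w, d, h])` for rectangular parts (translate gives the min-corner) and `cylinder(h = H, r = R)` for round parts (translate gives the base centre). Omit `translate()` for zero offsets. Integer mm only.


translate([475, 613, 0]) cylinder(h = 1808, r = 189);


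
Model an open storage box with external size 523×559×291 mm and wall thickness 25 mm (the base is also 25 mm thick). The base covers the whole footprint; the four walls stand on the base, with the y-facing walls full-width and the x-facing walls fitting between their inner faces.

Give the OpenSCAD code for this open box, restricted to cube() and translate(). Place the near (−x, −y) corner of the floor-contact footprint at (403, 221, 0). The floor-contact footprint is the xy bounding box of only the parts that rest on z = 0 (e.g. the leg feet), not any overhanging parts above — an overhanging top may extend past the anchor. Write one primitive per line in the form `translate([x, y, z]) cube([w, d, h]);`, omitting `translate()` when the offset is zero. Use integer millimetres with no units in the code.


translate([403, 221, 0]) cube([523, 559, 25]);
translate([403, 221, 25]) cube([523, 25, 266]);
translate([403, 755, 25]) cube([523, 25, 266]);
translate([403, 246, 25]) cube([25, 509, 266]);
translate([901, 246, 25]) cube([25, 509, 266]);


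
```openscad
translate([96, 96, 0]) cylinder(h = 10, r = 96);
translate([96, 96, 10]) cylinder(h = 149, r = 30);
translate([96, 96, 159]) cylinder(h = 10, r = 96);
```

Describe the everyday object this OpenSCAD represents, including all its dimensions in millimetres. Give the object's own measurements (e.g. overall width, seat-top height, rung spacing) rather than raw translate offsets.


A spool: two coaxial disc flanges of radius 96 mm and thickness 10 mm, joined by a core cylinder of radius 30 mm and height 149 mm. The lower flange rests on z = 0 and the three cylinders share a vertical axis.


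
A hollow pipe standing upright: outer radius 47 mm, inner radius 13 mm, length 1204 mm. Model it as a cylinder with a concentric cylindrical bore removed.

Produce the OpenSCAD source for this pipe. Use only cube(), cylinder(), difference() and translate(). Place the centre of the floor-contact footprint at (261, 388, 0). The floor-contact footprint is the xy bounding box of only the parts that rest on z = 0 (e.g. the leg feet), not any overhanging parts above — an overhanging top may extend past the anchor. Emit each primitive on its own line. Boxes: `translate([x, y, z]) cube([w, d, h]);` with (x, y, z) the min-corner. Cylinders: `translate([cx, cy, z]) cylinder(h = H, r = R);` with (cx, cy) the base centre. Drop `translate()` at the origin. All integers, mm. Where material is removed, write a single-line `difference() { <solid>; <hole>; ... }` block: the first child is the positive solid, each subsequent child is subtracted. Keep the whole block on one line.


difference() { translate([261, 388, 0]) cylinder(h = 1204, r = 47); translate([261, 388, 0]) cylinder(h = 1204, r = 13); }


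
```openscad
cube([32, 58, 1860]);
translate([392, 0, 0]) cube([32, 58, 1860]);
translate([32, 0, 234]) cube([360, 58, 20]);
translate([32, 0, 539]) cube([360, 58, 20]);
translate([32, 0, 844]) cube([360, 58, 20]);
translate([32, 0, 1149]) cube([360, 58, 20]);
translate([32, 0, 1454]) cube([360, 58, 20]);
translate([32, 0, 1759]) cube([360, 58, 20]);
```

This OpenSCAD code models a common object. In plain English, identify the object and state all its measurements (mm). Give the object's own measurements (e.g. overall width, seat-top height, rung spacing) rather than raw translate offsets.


A straight ladder. Two 32×58 mm vertical rails, 1860 mm tall, stand 424 mm apart (outside-to-outside) with their front faces coplanar on the −y side. 6 rungs, each 58 mm deep and 20 mm tall, span between the inner faces of the rails, front faces flush with the rails. The lowest rung's underside is at z = 234 mm and rungs are spaced 305 mm apart (underside to underside).


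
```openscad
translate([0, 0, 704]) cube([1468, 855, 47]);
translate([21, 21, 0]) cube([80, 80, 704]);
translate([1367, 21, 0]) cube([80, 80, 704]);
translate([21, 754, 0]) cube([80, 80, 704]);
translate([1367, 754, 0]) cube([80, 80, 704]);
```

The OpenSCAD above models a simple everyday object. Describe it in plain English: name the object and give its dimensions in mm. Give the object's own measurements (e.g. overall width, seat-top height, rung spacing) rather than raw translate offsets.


A rectangular dining table. The top is 1468×855×47 mm with its upper surface at z = 751 mm. It stands on four 80×80 mm square legs, each inset 21 mm from the nearest pair of top edges, running from the floor to the underside of the top.


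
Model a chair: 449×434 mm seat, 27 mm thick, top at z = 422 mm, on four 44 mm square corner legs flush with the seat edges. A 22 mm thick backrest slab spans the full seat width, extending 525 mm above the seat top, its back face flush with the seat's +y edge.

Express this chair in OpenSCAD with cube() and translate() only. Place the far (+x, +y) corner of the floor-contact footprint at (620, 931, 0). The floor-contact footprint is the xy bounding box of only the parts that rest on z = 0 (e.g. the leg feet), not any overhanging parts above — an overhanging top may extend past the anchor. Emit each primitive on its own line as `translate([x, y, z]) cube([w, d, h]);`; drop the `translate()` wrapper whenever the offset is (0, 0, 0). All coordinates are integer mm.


translate([171, 497, 395]) cube([449, 434, 27]);
translate([171, 497, 0]) cube([44, 44, 395]);
translate([576, 497, 0]) cube([44, 44, 395]);
translate([171, 887, 0]) cube([44, 44, 395]);
translate([576, 887, 0]) cube([44, 44, 395]);
translate([171, 909, 422]) cube([449, 22, 525]);


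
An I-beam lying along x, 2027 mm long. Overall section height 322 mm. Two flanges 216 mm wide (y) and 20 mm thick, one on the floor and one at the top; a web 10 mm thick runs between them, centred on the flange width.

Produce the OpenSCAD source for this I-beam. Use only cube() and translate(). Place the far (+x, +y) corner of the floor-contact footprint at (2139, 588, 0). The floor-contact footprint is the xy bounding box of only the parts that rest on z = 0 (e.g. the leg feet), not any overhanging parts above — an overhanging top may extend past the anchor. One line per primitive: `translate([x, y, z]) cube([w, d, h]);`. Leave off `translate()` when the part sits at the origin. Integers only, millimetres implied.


translate([112, 372, 0]) cube([2027, 216, 20]);
translate([112, 475, 20]) cube([2027, 10, 282]);
translate([112, 372, 302]) cube([2027, 216, 20]);


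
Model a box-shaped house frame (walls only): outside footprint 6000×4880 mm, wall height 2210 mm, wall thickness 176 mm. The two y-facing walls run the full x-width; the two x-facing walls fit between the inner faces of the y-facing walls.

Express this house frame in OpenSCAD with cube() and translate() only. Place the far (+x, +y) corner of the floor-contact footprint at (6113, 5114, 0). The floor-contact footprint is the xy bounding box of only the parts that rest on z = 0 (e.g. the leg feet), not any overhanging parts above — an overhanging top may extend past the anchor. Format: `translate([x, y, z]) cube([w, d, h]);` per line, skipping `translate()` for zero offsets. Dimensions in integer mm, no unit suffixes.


translate([113, 234, 0]) cube([6000, 176, 2210]);
translate([113, 4938, 0]) cube([6000, 176, 2210]);
translate([113, 410, 0]) cube([176, 4528, 2210]);
translate([5937, 410, 0]) cube([176, 4528, 2210]);


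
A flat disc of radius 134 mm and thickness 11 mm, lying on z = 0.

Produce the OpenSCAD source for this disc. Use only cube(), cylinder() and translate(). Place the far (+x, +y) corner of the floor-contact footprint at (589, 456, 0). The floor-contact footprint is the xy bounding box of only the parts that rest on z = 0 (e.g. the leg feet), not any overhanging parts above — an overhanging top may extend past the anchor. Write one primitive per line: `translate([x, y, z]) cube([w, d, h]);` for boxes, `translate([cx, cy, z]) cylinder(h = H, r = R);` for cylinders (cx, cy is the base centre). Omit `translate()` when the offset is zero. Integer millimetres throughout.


translate([455, 322, 0]) cylinder(h = 11, r = 134);


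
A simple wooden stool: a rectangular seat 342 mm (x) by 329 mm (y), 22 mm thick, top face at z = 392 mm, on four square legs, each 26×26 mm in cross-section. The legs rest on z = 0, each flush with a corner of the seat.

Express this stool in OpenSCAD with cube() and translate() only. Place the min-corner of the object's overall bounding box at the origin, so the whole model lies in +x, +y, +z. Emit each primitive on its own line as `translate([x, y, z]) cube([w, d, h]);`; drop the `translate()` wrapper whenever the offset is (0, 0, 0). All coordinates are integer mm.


translate([0, 0, 370]) cube([342, 329, 22]);
cube([26, 26, 370]);
translate([316, 0, 0]) cube([26, 26, 370]);
translate([0, 303, 0]) cube([26, 26, 370]);
translate([316, 303, 0]) cube([26, 26, 370]);


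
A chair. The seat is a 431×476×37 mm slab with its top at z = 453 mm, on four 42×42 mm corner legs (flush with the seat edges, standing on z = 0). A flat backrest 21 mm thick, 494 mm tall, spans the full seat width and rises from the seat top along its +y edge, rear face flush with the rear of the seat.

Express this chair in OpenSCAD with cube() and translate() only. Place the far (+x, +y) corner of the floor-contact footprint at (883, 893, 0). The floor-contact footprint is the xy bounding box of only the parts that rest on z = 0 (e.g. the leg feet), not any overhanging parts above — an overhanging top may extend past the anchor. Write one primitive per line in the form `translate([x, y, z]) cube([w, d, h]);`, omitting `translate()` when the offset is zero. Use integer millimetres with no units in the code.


// leg_h = 453 - 37 = 416
translate([452, 417, 416]) cube([431, 476, 37]);
translate([452, 417, 0]) cube([42, 42, 416]);
translate([841, 417, 0]) cube([42, 42, 416]);
translate([452, 851, 0]) cube([42, 42, 416]);
translate([841, 851, 0]) cube([42, 42, 416]);
translate([452, 872, 453]) cube([431, 21, 494]);


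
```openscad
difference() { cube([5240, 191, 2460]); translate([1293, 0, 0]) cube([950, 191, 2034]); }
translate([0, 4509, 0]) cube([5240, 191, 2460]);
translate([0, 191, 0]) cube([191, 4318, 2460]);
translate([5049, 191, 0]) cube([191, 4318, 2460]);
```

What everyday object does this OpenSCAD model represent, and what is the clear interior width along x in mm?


A single room. The interior width is 4858 mm.

Four walls enclosing a rectangle with a door in the front wall — a room. Outside width 5240 minus two 191 mm walls gives 4858 mm.


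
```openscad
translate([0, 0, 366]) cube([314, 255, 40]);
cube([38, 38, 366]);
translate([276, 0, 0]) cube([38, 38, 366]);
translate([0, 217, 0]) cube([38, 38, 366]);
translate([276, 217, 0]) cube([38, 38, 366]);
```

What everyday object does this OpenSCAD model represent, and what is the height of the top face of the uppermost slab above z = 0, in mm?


A stool. The seat height is 406 mm.

A 314×255×40 slab at z = 366 on four corner posts — a stool. The seat top is 366 + 40 = 406 mm.


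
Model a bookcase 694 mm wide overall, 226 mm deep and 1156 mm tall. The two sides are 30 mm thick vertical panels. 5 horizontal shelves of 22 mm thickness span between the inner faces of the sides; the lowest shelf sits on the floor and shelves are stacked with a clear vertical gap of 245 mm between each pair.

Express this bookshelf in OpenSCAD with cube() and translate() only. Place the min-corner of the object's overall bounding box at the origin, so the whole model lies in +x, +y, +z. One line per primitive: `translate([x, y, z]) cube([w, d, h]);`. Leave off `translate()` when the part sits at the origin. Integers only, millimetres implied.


cube([30, 226, 1156]);
translate([664, 0, 0]) cube([30, 226, 1156]);
translate([30, 0, 0]) cube([634, 226, 22]);
translate([30, 0, 267]) cube([634, 226, 22]);
translate([30, 0, 534]) cube([634, 226, 22]);
translate([30, 0, 801]) cube([634, 226, 22]);
translate([30, 0, 1068]) cube([634, 226, 22]);


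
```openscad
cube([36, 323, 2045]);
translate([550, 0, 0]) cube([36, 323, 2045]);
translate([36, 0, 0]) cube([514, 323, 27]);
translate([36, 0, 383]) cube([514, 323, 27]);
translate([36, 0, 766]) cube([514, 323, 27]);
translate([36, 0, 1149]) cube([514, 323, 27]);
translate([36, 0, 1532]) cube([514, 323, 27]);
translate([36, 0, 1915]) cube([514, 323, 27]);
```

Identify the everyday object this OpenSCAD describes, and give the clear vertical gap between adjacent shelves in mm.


A bookshelf. The clear shelf gap is 356 mm.

Two tall side panels with 6 horizontal boards between them — a bookshelf. The first two shelf undersides are at z = 0 and z = 383; with shelf thickness 27, the clear gap is 383 − 0 − 27 = 356 mm.


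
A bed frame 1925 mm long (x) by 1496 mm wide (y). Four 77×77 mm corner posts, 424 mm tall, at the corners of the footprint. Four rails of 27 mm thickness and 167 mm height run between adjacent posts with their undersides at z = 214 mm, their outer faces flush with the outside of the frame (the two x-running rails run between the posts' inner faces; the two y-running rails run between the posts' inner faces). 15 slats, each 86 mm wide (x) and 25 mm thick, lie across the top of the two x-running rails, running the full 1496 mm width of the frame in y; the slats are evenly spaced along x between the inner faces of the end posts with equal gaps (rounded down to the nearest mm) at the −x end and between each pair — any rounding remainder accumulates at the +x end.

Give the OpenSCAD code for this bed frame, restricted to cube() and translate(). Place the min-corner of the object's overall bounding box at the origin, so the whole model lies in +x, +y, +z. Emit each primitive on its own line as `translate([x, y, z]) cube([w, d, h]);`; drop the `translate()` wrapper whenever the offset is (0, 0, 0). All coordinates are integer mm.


cube([77, 77, 424]);
translate([0, 1419, 0]) cube([77, 77, 424]);
translate([1848, 0, 0]) cube([77, 77, 424]);
translate([1848, 1419, 0]) cube([77, 77, 424]);
translate([77, 0, 214]) cube([1771, 27, 167]);
translate([77, 1469, 214]) cube([1771, 27, 167]);
translate([0, 77, 214]) cube([27, 1342, 167]);
translate([1898, 77, 214]) cube([27, 1342, 167]);
translate([107, 0, 381]) cube([86, 1496, 25]);
translate([223, 0, 381]) cube([86, 1496, 25]);
translate([339, 0, 381]) cube([86, 1496, 25]);
translate([455, 0, 381]) cube([86, 1496, 25]);
translate([571, 0, 381]) cube([86, 1496, 25]);
translate([687, 0, 381]) cube([86, 1496, 25]);
translate([803, 0, 381]) cube([86, 1496, 25]);
translate([919, 0, 381]) cube([86, 1496, 25]);
translate([1035, 0, 381]) cube([86, 1496, 25]);
translate([1151, 0, 381]) cube([86, 1496, 25]);
translate([1267, 0, 381]) cube([86, 1496, 25]);
translate([1383, 0, 381]) cube([86, 1496, 25]);
translate([1499, 0, 381]) cube([86, 1496, 25]);
translate([1615, 0, 381]) cube([86, 1496, 25]);
translate([1731, 0, 381]) cube([86, 1496, 25]);


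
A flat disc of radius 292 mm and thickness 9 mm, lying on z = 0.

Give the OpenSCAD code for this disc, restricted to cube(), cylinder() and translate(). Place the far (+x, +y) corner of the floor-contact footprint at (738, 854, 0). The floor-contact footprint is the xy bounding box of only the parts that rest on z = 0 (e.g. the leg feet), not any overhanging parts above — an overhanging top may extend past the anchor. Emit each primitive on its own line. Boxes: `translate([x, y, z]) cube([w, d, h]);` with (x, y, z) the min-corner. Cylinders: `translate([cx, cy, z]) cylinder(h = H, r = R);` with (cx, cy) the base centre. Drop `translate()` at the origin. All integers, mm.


translate([446, 562, 0]) cylinder(h = 9, r = 292);


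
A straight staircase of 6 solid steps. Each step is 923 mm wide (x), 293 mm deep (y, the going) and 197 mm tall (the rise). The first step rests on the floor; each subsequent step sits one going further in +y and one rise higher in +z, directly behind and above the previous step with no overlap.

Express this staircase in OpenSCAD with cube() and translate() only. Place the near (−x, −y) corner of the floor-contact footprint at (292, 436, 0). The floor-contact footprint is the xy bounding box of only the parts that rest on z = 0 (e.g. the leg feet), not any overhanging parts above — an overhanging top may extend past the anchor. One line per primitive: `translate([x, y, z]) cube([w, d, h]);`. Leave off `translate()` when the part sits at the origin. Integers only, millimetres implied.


translate([292, 436, 0]) cube([923, 293, 197]);
translate([292, 729, 197]) cube([923, 293, 197]);
translate([292, 1022, 394]) cube([923, 293, 197]);
translate([292, 1315, 591]) cube([923, 293, 197]);
translate([292, 1608, 788]) cube([923, 293, 197]);
translate([292, 1901, 985]) cube([923, 293, 197]);
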